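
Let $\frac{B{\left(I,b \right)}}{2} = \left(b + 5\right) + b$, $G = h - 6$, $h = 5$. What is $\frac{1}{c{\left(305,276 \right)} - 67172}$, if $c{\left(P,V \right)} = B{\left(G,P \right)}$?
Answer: $- \frac{1}{65942} \approx -1.5165 \cdot 10^{-5}$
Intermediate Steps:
$G = -1$ ($G = 5 - 6 = -1$)
$B{\left(I,b \right)} = 10 + 4 b$ ($B{\left(I,b \right)} = 2 \left(\left(b + 5\right) + b\right) = 2 \left(\left(5 + b\right) + b\right) = 2 \left(5 + 2 b\right) = 10 + 4 b$)
$c{\left(P,V \right)} = 10 + 4 P$
$\frac{1}{c{\left(305,276 \right)} - 67172} = \frac{1}{\left(10 + 4 \cdot 305\right) - 67172} = \frac{1}{\left(10 + 1220\right) - 67172} = \frac{1}{1230 - 67172} = \frac{1}{-65942} = - \frac{1}{65942}$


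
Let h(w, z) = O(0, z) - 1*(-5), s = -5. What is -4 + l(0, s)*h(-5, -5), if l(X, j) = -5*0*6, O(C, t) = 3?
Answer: -4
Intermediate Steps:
l(X, j) = 0 (l(X, j) = 0*6 = 0)
h(w, z) = 8 (h(w, z) = 3 - 1*(-5) = 3 + 5 = 8)
-4 + l(0, s)*h(-5, -5) = -4 + 0*8 = -4 + 0 = -4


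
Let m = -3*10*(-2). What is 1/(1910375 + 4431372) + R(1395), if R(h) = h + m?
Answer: 9227241886/6341747 ≈ 1455.0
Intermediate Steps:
m = 60 (m = -30*(-2) = 60)
R(h) = 60 + h (R(h) = h + 60 = 60 + h)
1/(1910375 + 4431372) + R(1395) = 1/(1910375 + 4431372) + (60 + 1395) = 1/6341747 + 1455 = 9227241886/6341747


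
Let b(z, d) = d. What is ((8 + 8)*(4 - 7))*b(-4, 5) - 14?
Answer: -254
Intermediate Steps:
((8 + 8)*(4 - 7))*b(-4, 5) - 14 = ((8 + 8)*(4 - 7))*5 - 14 = (16*(-3))*5 - 14 = -48*5 - 14 = -240 - 14 = -254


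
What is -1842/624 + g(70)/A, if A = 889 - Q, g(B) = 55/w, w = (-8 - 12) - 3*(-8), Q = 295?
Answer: -1028/351 ≈ -2.9288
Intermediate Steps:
w = 4 (w = -20 + 24 = 4)
g(B) = 55/4
A = 594 (A = 889 - 1*295 = 889 - 295 = 594)
-1842/624 + g(70)/A = -1842/624 + (55/4)/594 = -1842*1/624 + (55/4)*(1/594) = -307/104 + 5/216 = -1028/351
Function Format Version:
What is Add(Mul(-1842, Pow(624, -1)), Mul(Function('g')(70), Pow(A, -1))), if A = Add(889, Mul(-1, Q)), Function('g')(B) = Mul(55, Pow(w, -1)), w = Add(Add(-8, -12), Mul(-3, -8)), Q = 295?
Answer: Rational(-1028, 351) ≈ -2.9288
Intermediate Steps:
w = 4 (w = Add(-20, 24) = 4)
Function('g')(B) = Rational(55, 4) (Function('g')(B) = Mul(55, Pow(4, -1)) = Mul(55, Rational(1, 4)) = Rational(55, 4))
A = 594 (A = Add(889, Mul(-1, 295)) = Add(889, -295) = 594)
Add(Mul(-1842, Pow(624, -1)), Mul(Function('g')(70), Pow(A, -1))) = Add(Mul(-1842, Pow(624, -1)), Mul(Rational(55, 4), Pow(594, -1))) = Add(Mul(-1842, Rational(1, 624)), Mul(Rational(55, 4), Rational(1, 594))) = Add(Rational(-307, 104), Rational(5, 216)) = Rational(-1028, 351)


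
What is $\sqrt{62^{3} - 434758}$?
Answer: $i \sqrt{196430} \approx 443.2 i$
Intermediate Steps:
$\sqrt{62^{3} - 434758} = \sqrt{238328 - 434758} = \sqrt{-196430} = i \sqrt{196430}$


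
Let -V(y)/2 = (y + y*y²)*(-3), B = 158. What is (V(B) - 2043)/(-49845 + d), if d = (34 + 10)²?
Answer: -23664777/47909 ≈ -493.95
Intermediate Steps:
d = 1936 (d = 44² = 1936)
V(y) = 6*y + 6*y³ (V(y) = -2*(y + y*y²)*(-3) = -2*(y + y³)*(-3) = -2*(-3*y - 3*y³) = 6*y + 6*y³)
(V(B) - 2043)/(-49845 + d) = (6*158*(1 + 158²) - 2043)/(-49845 + 1936) = (6*158*(1 + 24964) - 2043)/(-47909) = (6*158*24965 - 2043)*(-1/47909) = (23666820 - 2043)*(-1/47909) = 23664777*(-1/47909) = -23664777/47909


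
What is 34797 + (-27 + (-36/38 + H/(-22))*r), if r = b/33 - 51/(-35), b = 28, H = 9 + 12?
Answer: 1118966081/32186 ≈ 34766.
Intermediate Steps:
H = 21
r = 2663/1155 (r = 28/33 - 51/(-35) = 28*(1/33) - 51*(-1/35) = 28/33 + 51/35 = 2663/1155 ≈ 2.3056)
34797 + (-27 + (-36/38 + H/(-22))*r) = 34797 + (-27 + (-36/38 + 21/(-22))*(2663/1155)) = 34797 + (-27 + (-36*1/38 + 21*(-1/22))*(2663/1155)) = 34797 + (-27 + (-18/19 - 21/22)*(2663/1155)) = 34797 + (-27 - 795/418*2663/1155) = 34797 + (-27 - 141139/32186) = 34797 - 1010161/32186 = 1118966081/32186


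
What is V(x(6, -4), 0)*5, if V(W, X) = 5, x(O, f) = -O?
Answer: 25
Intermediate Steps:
V(x(6, -4), 0)*5 = 5*5 = 25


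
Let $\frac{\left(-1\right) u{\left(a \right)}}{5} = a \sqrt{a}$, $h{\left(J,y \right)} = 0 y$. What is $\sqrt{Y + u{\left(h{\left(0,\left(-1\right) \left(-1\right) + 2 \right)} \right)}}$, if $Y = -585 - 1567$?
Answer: $2 i \sqrt{538} \approx 46.39 i$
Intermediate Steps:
$h{\left(J,y \right)} = 0$
$Y = -2152$ ($Y = -585 - 1567 = -2152$)
$u{\left(a \right)} = - 5 a^{\frac{3}{2}}$ ($u{\left(a \right)} = - 5 a \sqrt{a} = - 5 a^{\frac{3}{2}}$)
$\sqrt{Y + u{\left(h{\left(0,\left(-1\right) \left(-1\right) + 2 \right)} \right)}} = \sqrt{-2152 - 5 \cdot 0^{\frac{3}{2}}} = \sqrt{-2152 - 0} = \sqrt{-2152 + 0} = \sqrt{-2152} = 2 i \sqrt{538}$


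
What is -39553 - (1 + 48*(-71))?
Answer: -36146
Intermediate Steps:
-39553 - (1 + 48*(-71)) = -39553 - (1 - 3408) = -39553 - 1*(-3407) = -39553 + 3407 = -36146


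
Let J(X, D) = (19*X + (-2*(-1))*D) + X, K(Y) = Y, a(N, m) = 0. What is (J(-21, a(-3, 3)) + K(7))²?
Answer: 170569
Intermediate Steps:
J(X, D) = 2*D + 20*X (J(X, D) = (19*X + 2*D) + X = (2*D + 19*X) + X = 2*D + 20*X)
(J(-21, a(-3, 3)) + K(7))² = ((2*0 + 20*(-21)) + 7)² = ((0 - 420) + 7)² = (-420 + 7)² = (-413)² = 170569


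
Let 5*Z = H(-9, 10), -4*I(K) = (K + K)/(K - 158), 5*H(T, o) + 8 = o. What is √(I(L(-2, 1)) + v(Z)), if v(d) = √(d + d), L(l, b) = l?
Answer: 3*√70/40 ≈ 0.62749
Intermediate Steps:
H(T, o) = -8/5 + o/5
I(K) = -K/(2*(-158 + K)) (I(K) = -(K + K)/(4*(K - 158)) = -2*K/(4*(-158 + K)) = -K/(2*(-158 + K)))
Z = 2/25 (Z = (-8/5 + (⅕)*10)/5 = (-8/5 + 2)/5 = (⅕)*(⅖) = 2/25 ≈ 0.080000)
v(d) = √2*√d (v(d) = √(2*d) = √2*√d)
√(I(L(-2, 1)) + v(Z)) = √(-1*(-2)/(-316 + 2*(-2)) + √2*√(2/25)) = √(-1*(-2)/(-316 - 4) + √2*(√2/5)) = √(-1*(-2)/(-320) + ⅖) = √(-1*(-2)*(-1/320) + ⅖) = √(-1/160 + ⅖) = √(63/160) = 3*√70/40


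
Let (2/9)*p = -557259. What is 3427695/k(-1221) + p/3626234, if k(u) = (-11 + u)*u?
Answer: 1442902192269/909140378608 ≈ 1.5871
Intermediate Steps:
p = -5015331/2 (p = (9/2)*(-557259) = -5015331/2 ≈ -2.5077e+6)
k(u) = u*(-11 + u)
3427695/k(-1221) + p/3626234 = 3427695/((-1221*(-11 - 1221))) - 5015331/2/3626234 = 3427695/((-1221*(-1232))) - 5015331/2*1/3626234 = 3427695/1504272 - 5015331/7252468 = 3427695*(1/1504272) - 5015331/7252468 = 1142565/501424 - 5015331/7252468 = 1442902192269/909140378608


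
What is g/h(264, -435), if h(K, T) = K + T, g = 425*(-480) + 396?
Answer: 3572/3 ≈ 1190.7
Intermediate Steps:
g = -203604 (g = -204000 + 396 = -203604)
g/h(264, -435) = -203604/(264 - 435) = -203604/(-171) = -203604*(-1/171) = 3572/3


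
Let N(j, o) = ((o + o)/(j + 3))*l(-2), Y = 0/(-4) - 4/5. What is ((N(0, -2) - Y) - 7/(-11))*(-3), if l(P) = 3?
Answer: 423/55 ≈ 7.6909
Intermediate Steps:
Y = -⅘ (Y = 0*(-¼) - 4*⅕ = 0 - ⅘ = -⅘ ≈ -0.80000)
N(j, o) = 6*o/(3 + j) (N(j, o) = ((o + o)/(j + 3))*3 = ((2*o)/(3 + j))*3 = (2*o/(3 + j))*3 = 6*o/(3 + j))
((N(0, -2) - Y) - 7/(-11))*(-3) = ((6*(-2)/(3 + 0) - 1*(-⅘)) - 7/(-11))*(-3) = ((6*(-2)/3 + ⅘) - 7*(-1/11))*(-3) = ((6*(-2)*(⅓) + ⅘) + 7/11)*(-3) = ((-4 + ⅘) + 7/11)*(-3) = (-16/5 + 7/11)*(-3) = -141/55*(-3) = 423/55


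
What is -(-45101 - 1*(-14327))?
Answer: 30774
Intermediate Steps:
-(-45101 - 1*(-14327)) = -(-45101 + 14327) = -1*(-30774) = 30774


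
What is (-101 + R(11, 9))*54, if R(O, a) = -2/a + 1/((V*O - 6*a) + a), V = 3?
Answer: -10941/2 ≈ -5470.5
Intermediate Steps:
R(O, a) = 1/(-5*a + 3*O) - 2/a (R(O, a) = -2/a + 1/((3*O - 6*a) + a) = -2/a + 1/((-6*a + 3*O) + a) = -2/a + 1/(-5*a + 3*O) = 1/(-5*a + 3*O) - 2/a)
(-101 + R(11, 9))*54 = (-101 + (-6*11 + 11*9)/(9*(-5*9 + 3*11)))*54 = (-101 + (-66 + 99)/(9*(-45 + 33)))*54 = (-101 + (1/9)*33/(-12))*54 = (-101 + (1/9)*(-1/12)*33)*54 = (-101 - 11/36)*54 = -3647/36*54 = -10941/2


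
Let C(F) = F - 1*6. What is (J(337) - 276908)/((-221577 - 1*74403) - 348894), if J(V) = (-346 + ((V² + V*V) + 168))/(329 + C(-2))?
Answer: 44330254/103502277 ≈ 0.42830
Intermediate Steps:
C(F) = -6 + F (C(F) = F - 6 = -6 + F)
J(V) = -178/321 + 2*V²/321 (J(V) = (-346 + ((V² + V*V) + 168))/(329 + (-6 - 2)) = (-346 + ((V² + V²) + 168))/(329 - 8) = (-346 + (2*V² + 168))/321 = (-346 + (168 + 2*V²))*(1/321) = (-178 + 2*V²)*(1/321) = -178/321 + 2*V²/321)
(J(337) - 276908)/((-221577 - 1*74403) - 348894) = ((-178/321 + (2/321)*337²) - 276908)/((-221577 - 1*74403) - 348894) = ((-178/321 + (2/321)*113569) - 276908)/((-221577 - 74403) - 348894) = ((-178/321 + 227138/321) - 276908)/(-295980 - 348894) = (226960/321 - 276908)/(-644874) = -88660508/321*(-1/644874) = 44330254/103502277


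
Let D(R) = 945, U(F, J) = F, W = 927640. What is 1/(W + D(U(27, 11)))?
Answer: 1/928585 ≈ 1.0769e-6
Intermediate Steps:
1/(W + D(U(27, 11))) = 1/(927640 + 945) = 1/928585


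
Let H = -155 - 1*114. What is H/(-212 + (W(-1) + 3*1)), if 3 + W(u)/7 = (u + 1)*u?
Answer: 269/230 ≈ 1.1696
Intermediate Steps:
W(u) = -21 + 7*u*(1 + u) (W(u) = -21 + 7*((u + 1)*u) = -21 + 7*((1 + u)*u) = -21 + 7*(u*(1 + u)) = -21 + 7*u*(1 + u))
H = -269 (H = -155 - 114 = -269)
H/(-212 + (W(-1) + 3*1)) = -269/(-212 + ((-21 + 7*(-1) + 7*(-1)**2) + 3*1)) = -269/(-212 + ((-21 - 7 + 7*1) + 3)) = -269/(-212 + ((-21 - 7 + 7) + 3)) = -269/(-212 + (-21 + 3)) = -269/(-212 - 18) = -269/(-230) = -1/230*(-269) = 269/230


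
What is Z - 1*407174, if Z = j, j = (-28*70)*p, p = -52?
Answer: -305254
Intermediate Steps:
j = 101920 (j = -28*70*(-52) = -1960*(-52) = 101920)
Z = 101920
Z - 1*407174 = 101920 - 1*407174 = 101920 - 407174 = -305254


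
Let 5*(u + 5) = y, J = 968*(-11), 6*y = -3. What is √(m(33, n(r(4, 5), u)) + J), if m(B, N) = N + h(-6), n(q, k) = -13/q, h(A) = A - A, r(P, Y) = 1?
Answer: I*√10661 ≈ 103.25*I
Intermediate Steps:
h(A) = 0
y = -½ (y = (⅙)*(-3) = -½ ≈ -0.50000)
J = -10648
u = -51/10 (u = -5 + (⅕)*(-½) = -5 - ⅒ = -51/10 ≈ -5.1000)
m(B, N) = N (m(B, N) = N + 0 = N)
√(m(33, n(r(4, 5), u)) + J) = √(-13/1 - 10648) = √(-13*1 - 10648) = √(-13 - 10648) = √(-10661) = I*√10661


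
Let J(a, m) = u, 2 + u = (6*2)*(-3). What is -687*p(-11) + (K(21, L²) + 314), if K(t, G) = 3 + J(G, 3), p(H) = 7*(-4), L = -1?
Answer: 19515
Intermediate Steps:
u = -38 (u = -2 + (6*2)*(-3) = -2 + 12*(-3) = -2 - 36 = -38)
J(a, m) = -38
p(H) = -28
K(t, G) = -35 (K(t, G) = 3 - 38 = -35)
-687*p(-11) + (K(21, L²) + 314) = -687*(-28) + (-35 + 314) = 19236 + 279 = 19515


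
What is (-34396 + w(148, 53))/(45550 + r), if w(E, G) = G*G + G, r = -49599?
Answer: 31534/4049 ≈ 7.7881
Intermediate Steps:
w(E, G) = G + G**2 (w(E, G) = G**2 + G = G + G**2)
(-34396 + w(148, 53))/(45550 + r) = (-34396 + 53*(1 + 53))/(45550 - 49599) = (-34396 + 53*54)/(-4049) = (-34396 + 2862)*(-1/4049) = -31534*(-1/4049) = 31534/4049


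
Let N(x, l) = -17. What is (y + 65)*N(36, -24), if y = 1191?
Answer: -21352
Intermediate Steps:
(y + 65)*N(36, -24) = (1191 + 65)*(-17) = 1256*(-17) = -21352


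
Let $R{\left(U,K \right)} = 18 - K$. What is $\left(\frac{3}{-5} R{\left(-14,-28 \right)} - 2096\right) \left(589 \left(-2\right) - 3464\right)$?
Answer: $\frac{49288756}{5} \approx 9.8577 \cdot 10^{6}$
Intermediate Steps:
$\left(\frac{3}{-5} R{\left(-14,-28 \right)} - 2096\right) \left(589 \left(-2\right) - 3464\right) = \left(\frac{3}{-5} \left(18 - -28\right) - 2096\right) \left(589 \left(-2\right) - 3464\right) = \left(3 \left(- \frac{1}{5}\right) \left(18 + 28\right) - 2096\right) \left(-1178 - 3464\right) = \left(\left(- \frac{3}{5}\right) 46 - 2096\right) \left(-4642\right) = \left(- \frac{138}{5} - 2096\right) \left(-4642\right) = \left(- \frac{10618}{5}\right) \left(-4642\right) = \frac{49288756}{5}$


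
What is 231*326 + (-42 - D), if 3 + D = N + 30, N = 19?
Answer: 75218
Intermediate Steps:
D = 46 (D = -3 + (19 + 30) = -3 + 49 = 46)
231*326 + (-42 - D) = 231*326 + (-42 - 1*46) = 75306 + (-42 - 46) = 75306 - 88 = 75218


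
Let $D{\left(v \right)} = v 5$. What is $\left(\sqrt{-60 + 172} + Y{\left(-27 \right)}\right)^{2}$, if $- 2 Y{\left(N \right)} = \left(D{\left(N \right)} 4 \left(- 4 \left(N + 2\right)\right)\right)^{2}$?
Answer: $2125764000000000112 - 11664000000 \sqrt{7} \approx 2.1258 \cdot 10^{18}$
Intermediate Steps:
$D{\left(v \right)} = 5 v$
$Y{\left(N \right)} = - 200 N^{2} \left(-8 - 4 N\right)^{2}$ ($Y{\left(N \right)} = - \frac{\left(5 N 4 \left(- 4 \left(N + 2\right)\right)\right)^{2}}{2} = - \frac{\left(20 N \left(- 4 \left(2 + N\right)\right)\right)^{2}}{2} = - \frac{\left(20 N \left(-8 - 4 N\right)\right)^{2}}{2} = - \frac{400 N^{2} \left(-8 - 4 N\right)^{2}}{2} = - 200 N^{2} \left(-8 - 4 N\right)^{2}$)
$\left(\sqrt{-60 + 172} + Y{\left(-27 \right)}\right)^{2} = \left(\sqrt{-60 + 172} - 3200 \left(-27\right)^{2} \left(2 - 27\right)^{2}\right)^{2} = \left(\sqrt{112} - 2332800 \left(-25\right)^{2}\right)^{2} = \left(4 \sqrt{7} - 2332800 \cdot 625\right)^{2} = \left(4 \sqrt{7} - 1458000000\right)^{2} = \left(-1458000000 + 4 \sqrt{7}\right)^{2}$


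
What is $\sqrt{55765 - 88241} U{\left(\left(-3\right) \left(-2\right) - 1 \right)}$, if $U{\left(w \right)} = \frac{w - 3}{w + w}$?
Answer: $\frac{2 i \sqrt{8119}}{5} \approx 36.042 i$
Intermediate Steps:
$U{\left(w \right)} = \frac{-3 + w}{2 w}$
$\sqrt{55765 - 88241} U{\left(\left(-3\right) \left(-2\right) - 1 \right)} = \sqrt{55765 - 88241} \frac{-3 - -5}{2 \left(\left(-3\right) \left(-2\right) - 1\right)} = \sqrt{-32476} \frac{-3 + \left(6 - 1\right)}{2 \left(6 - 1\right)} = 2 i \sqrt{8119} \frac{-3 + 5}{2 \cdot 5} = 2 i \sqrt{8119} \cdot \frac{1}{2} \cdot \frac{1}{5} \cdot 2 = 2 i \sqrt{8119} \cdot \frac{1}{5} = \frac{2 i \sqrt{8119}}{5}$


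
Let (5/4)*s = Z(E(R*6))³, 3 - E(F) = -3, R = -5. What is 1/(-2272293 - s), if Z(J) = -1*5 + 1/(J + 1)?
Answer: -1715/3896825279 ≈ -4.4010e-7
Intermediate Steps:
E(F) = 6 (E(F) = 3 - 1*(-3) = 3 + 3 = 6)
Z(J) = -5 + 1/(1 + J)
s = -157216/1715 (s = 4*((-4 - 5*6)/(1 + 6))³/5 = 4*((-4 - 30)/7)³/5 = 4*((⅐)*(-34))³/5 = 4*(-34/7)³/5 = (⅘)*(-39304/343) = -157216/1715 ≈ -91.671)
1/(-2272293 - s) = 1/(-2272293 - 1*(-157216/1715)) = 1/(-2272293 + 157216/1715) = 1/(-3896825279/1715) = -1715/3896825279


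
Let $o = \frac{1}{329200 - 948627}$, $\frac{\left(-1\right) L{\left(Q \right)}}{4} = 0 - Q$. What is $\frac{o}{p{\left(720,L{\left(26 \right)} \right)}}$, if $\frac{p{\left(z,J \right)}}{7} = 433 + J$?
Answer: $- \frac{1}{2328426093} \approx -4.2947 \cdot 10^{-10}$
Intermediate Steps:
$L{\left(Q \right)} = 4 Q$ ($L{\left(Q \right)} = - 4 \left(0 - Q\right) = - 4 \left(- Q\right) = 4 Q$)
$p{\left(z,J \right)} = 3031 + 7 J$ ($p{\left(z,J \right)} = 7 \left(433 + J\right) = 3031 + 7 J$)
$o = - \frac{1}{619427}$ ($o = \frac{1}{-619427} = - \frac{1}{619427} \approx -1.6144 \cdot 10^{-6}$)
$\frac{o}{p{\left(720,L{\left(26 \right)} \right)}} = - \frac{1}{619427 \left(3031 + 7 \cdot 4 \cdot 26\right)} = - \frac{1}{619427 \left(3031 + 7 \cdot 104\right)} = - \frac{1}{619427 \left(3031 + 728\right)} = - \frac{1}{619427 \cdot 3759} = \left(- \frac{1}{619427}\right) \frac{1}{3759} = - \frac{1}{2328426093}$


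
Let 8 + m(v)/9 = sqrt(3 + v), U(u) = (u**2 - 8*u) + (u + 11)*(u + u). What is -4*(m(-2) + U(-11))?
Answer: -584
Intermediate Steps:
U(u) = u**2 - 8*u + 2*u*(11 + u) (U(u) = (u**2 - 8*u) + (11 + u)*(2*u) = (u**2 - 8*u) + 2*u*(11 + u) = u**2 - 8*u + 2*u*(11 + u))
m(v) = -72 + 9*sqrt(3 + v)
-4*(m(-2) + U(-11)) = -4*((-72 + 9*sqrt(3 - 2)) - 11*(14 + 3*(-11))) = -4*((-72 + 9*sqrt(1)) - 11*(14 - 33)) = -4*((-72 + 9*1) - 11*(-19)) = -4*((-72 + 9) + 209) = -4*(-63 + 209) = -4*146 = -584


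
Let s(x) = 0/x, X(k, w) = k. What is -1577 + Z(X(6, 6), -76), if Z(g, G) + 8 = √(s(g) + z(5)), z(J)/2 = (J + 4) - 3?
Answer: -1585 + 2*√3 ≈ -1581.5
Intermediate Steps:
s(x) = 0
z(J) = 2 + 2*J (z(J) = 2*((J + 4) - 3) = 2*((4 + J) - 3) = 2*(1 + J) = 2 + 2*J)
Z(g, G) = -8 + 2*√3 (Z(g, G) = -8 + √(0 + (2 + 2*5)) = -8 + √(0 + (2 + 10)) = -8 + √(0 + 12) = -8 + √12 = -8 + 2*√3)
-1577 + Z(X(6, 6), -76) = -1577 + (-8 + 2*√3) = -1585 + 2*√3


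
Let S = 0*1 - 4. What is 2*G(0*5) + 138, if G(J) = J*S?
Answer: 138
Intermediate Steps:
S = -4 (S = 0 - 4 = -4)
G(J) = -4*J (G(J) = J*(-4) = -4*J)
2*G(0*5) + 138 = 2*(-0*5) + 138 = 2*(-4*0) + 138 = 2*0 + 138 = 0 + 138 = 138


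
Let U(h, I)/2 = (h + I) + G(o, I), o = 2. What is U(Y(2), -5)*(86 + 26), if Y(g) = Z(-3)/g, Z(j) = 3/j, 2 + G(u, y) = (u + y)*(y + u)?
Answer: 336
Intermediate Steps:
G(u, y) = -2 + (u + y)² (G(u, y) = -2 + (u + y)*(y + u) = -2 + (u + y)*(u + y) = -2 + (u + y)²)
Y(g) = -1/g (Y(g) = (3/(-3))/g = (3*(-⅓))/g = -1/g)
U(h, I) = -4 + 2*I + 2*h + 2*(2 + I)² (U(h, I) = 2*((h + I) + (-2 + (2 + I)²)) = 2*((I + h) + (-2 + (2 + I)²)) = 2*(-2 + I + h + (2 + I)²) = -4 + 2*I + 2*h + 2*(2 + I)²)
U(Y(2), -5)*(86 + 26) = (-4 + 2*(-5) + 2*(-1/2) + 2*(2 - 5)²)*(86 + 26) = (-4 - 10 + 2*(-1*½) + 2*(-3)²)*112 = (-4 - 10 + 2*(-½) + 2*9)*112 = (-4 - 10 - 1 + 18)*112 = 3*112 = 336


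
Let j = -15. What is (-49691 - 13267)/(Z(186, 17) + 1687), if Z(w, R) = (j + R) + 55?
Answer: -31479/872 ≈ -36.100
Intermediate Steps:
Z(w, R) = 40 + R (Z(w, R) = (-15 + R) + 55 = 40 + R)
(-49691 - 13267)/(Z(186, 17) + 1687) = (-49691 - 13267)/((40 + 17) + 1687) = -62958/(57 + 1687) = -62958/1744 = -62958*1/1744 = -31479/872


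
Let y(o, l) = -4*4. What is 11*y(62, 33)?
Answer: -176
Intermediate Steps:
y(o, l) = -16
11*y(62, 33) = 11*(-16) = -176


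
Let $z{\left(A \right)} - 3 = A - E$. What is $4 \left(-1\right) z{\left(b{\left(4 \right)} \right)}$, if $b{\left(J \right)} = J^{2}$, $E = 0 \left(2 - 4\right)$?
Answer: $-76$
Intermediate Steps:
$E = 0$ ($E = 0 \left(-2\right) = 0$)
$z{\left(A \right)} = 3 + A$ ($z{\left(A \right)} = 3 + \left(A - 0\right) = 3 + \left(A + 0\right) = 3 + A$)
$4 \left(-1\right) z{\left(b{\left(4 \right)} \right)} = 4 \left(-1\right) \left(3 + 4^{2}\right) = - 4 \left(3 + 16\right) = \left(-4\right) 19 = -76$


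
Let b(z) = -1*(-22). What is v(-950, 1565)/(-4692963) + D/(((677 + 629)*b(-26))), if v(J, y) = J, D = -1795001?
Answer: -765804180233/12258019356 ≈ -62.474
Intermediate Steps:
b(z) = 22
v(-950, 1565)/(-4692963) + D/(((677 + 629)*b(-26))) = -950/(-4692963) - 1795001*1/(22*(677 + 629)) = -950*(-1/4692963) - 1795001/(1306*22) = 950/4692963 - 1795001/28732 = -765804180233/12258019356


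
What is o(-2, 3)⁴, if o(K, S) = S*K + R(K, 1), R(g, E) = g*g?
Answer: 16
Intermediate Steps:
R(g, E) = g²
o(K, S) = K² + K*S (o(K, S) = S*K + K² = K*S + K² = K² + K*S)
o(-2, 3)⁴ = (-2*(-2 + 3))⁴ = (-2*1)⁴ = (-2)⁴ = 16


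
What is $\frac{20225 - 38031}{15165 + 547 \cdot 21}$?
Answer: $- \frac{8903}{13326} \approx -0.66809$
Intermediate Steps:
$\frac{20225 - 38031}{15165 + 547 \cdot 21} = - \frac{17806}{15165 + 11487} = - \frac{17806}{26652} = \left(-17806\right) \frac{1}{26652} = - \frac{8903}{13326}$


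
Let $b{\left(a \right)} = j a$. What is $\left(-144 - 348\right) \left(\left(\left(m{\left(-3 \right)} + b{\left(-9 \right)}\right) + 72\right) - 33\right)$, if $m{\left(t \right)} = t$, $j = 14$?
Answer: $44280$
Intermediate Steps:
$b{\left(a \right)} = 14 a$
$\left(-144 - 348\right) \left(\left(\left(m{\left(-3 \right)} + b{\left(-9 \right)}\right) + 72\right) - 33\right) = \left(-144 - 348\right) \left(\left(\left(-3 + 14 \left(-9\right)\right) + 72\right) - 33\right) = - 492 \left(\left(\left(-3 - 126\right) + 72\right) - 33\right) = - 492 \left(\left(-129 + 72\right) - 33\right) = - 492 \left(-57 - 33\right) = \left(-492\right) \left(-90\right) = 44280$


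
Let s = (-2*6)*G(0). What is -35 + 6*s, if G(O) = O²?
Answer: -35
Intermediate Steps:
s = 0 (s = -2*6*0² = -12*0 = 0)
-35 + 6*s = -35 + 6*0 = -35 + 0 = -35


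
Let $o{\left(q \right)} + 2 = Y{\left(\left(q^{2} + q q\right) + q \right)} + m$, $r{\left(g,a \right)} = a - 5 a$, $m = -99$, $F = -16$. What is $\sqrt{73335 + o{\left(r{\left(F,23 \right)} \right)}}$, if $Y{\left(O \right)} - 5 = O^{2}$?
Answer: $\sqrt{283524135} \approx 16838.0$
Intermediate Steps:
$r{\left(g,a \right)} = - 4 a$
$Y{\left(O \right)} = 5 + O^{2}$
$o{\left(q \right)} = -96 + \left(q + 2 q^{2}\right)^{2}$ ($o{\left(q \right)} = -2 + \left(\left(5 + \left(\left(q^{2} + q q\right) + q\right)^{2}\right) - 99\right) = -2 + \left(\left(5 + \left(\left(q^{2} + q^{2}\right) + q\right)^{2}\right) - 99\right) = -2 + \left(\left(5 + \left(2 q^{2} + q\right)^{2}\right) - 99\right) = -2 + \left(\left(5 + \left(q + 2 q^{2}\right)^{2}\right) - 99\right) = -2 + \left(-94 + \left(q + 2 q^{2}\right)^{2}\right) = -96 + \left(q + 2 q^{2}\right)^{2}$)
$\sqrt{73335 + o{\left(r{\left(F,23 \right)} \right)}} = \sqrt{73335 - \left(96 - \left(\left(-4\right) 23\right)^{2} \left(1 + 2 \left(\left(-4\right) 23\right)\right)^{2}\right)} = \sqrt{73335 - \left(96 - \left(-92\right)^{2} \left(1 + 2 \left(-92\right)\right)^{2}\right)} = \sqrt{73335 - \left(96 - 8464 \left(1 - 184\right)^{2}\right)} = \sqrt{73335 - \left(96 - 8464 \left(-183\right)^{2}\right)} = \sqrt{73335 + \left(-96 + 8464 \cdot 33489\right)} = \sqrt{73335 + \left(-96 + 283450896\right)} = \sqrt{73335 + 283450800} = \sqrt{283524135}$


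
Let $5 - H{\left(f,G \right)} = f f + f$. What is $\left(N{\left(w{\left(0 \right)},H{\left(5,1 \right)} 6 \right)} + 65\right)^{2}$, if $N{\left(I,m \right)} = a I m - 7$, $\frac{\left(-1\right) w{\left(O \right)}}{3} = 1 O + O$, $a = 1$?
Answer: $3364$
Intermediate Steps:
$H{\left(f,G \right)} = 5 - f - f^{2}$ ($H{\left(f,G \right)} = 5 - \left(f f + f\right) = 5 - \left(f^{2} + f\right) = 5 - \left(f + f^{2}\right) = 5 - f - f^{2}$)
$w{\left(O \right)} = - 6 O$ ($w{\left(O \right)} = - 3 \left(1 O + O\right) = - 3 \left(O + O\right) = - 3 \cdot 2 O = - 6 O$)
$N{\left(I,m \right)} = -7 + I m$ ($N{\left(I,m \right)} = 1 I m - 7 = I m - 7 = -7 + I m$)
$\left(N{\left(w{\left(0 \right)},H{\left(5,1 \right)} 6 \right)} + 65\right)^{2} = \left(\left(-7 + \left(-6\right) 0 \left(5 - 5 - 5^{2}\right) 6\right) + 65\right)^{2} = \left(\left(-7 + 0 \left(5 - 5 - 25\right) 6\right) + 65\right)^{2} = \left(\left(-7 + 0 \left(\left(-25\right) 6\right)\right) + 65\right)^{2} = \left(\left(-7 + 0 \left(-150\right)\right) + 65\right)^{2} = \left(\left(-7 + 0\right) + 65\right)^{2} = \left(-7 + 65\right)^{2} = 58^{2} = 3364$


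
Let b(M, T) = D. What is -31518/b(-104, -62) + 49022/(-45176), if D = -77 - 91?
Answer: 14746057/79058 ≈ 186.52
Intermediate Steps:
D = -168
b(M, T) = -168
-31518/b(-104, -62) + 49022/(-45176) = -31518/(-168) + 49022/(-45176) = -31518*(-1/168) + 49022*(-1/45176) = 5253/28 - 24511/22588 = 14746057/79058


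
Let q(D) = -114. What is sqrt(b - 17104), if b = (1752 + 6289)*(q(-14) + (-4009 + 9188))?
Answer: sqrt(40710561) ≈ 6380.5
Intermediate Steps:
b = 40727665 (b = (1752 + 6289)*(-114 + (-4009 + 9188)) = 8041*(-114 + 5179) = 8041*5065 = 40727665)
sqrt(b - 17104) = sqrt(40727665 - 17104) = sqrt(40710561)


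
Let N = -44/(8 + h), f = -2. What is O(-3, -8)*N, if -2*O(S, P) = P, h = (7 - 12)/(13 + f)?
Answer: -1936/83 ≈ -23.325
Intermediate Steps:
h = -5/11 (h = (7 - 12)/(13 - 2) = -5/11 ≈ -0.45455)
O(S, P) = -P/2
N = -484/83 (N = -44/(8 - 5/11) = -44/83/11 = -44*11/83 = -484/83 ≈ -5.8313)
O(-3, -8)*N = -1/2*(-8)*(-484/83) = 4*(-484/83) = -1936/83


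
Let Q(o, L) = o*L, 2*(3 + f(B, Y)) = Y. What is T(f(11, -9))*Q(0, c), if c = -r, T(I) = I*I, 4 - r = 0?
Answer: 0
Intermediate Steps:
r = 4 (r = 4 - 1*0 = 4 + 0 = 4)
f(B, Y) = -3 + Y/2
T(I) = I²
c = -4 (c = -1*4 = -4)
Q(o, L) = L*o
T(f(11, -9))*Q(0, c) = (-3 + (½)*(-9))²*(-4*0) = (-3 - 9/2)²*0 = (-15/2)²*0 = (225/4)*0 = 0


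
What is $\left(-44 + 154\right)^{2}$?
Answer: $12100$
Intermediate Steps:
$\left(-44 + 154\right)^{2} = 110^{2} = 12100$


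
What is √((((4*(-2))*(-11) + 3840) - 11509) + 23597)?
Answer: 4*√1001 ≈ 126.55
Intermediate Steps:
√((((4*(-2))*(-11) + 3840) - 11509) + 23597) = √(((-8*(-11) + 3840) - 11509) + 23597) = √(((88 + 3840) - 11509) + 23597) = √((3928 - 11509) + 23597) = √(-7581 + 23597) = √16016 = 4*√1001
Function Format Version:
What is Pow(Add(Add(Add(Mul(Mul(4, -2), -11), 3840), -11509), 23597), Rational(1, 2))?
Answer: Mul(4, Pow(1001, Rational(1, 2))) ≈ 126.55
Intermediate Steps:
Pow(Add(Add(Add(Mul(Mul(4, -2), -11), 3840), -11509), 23597), Rational(1, 2)) = Pow(Add(Add(Add(Mul(-8, -11), 3840), -11509), 23597), Rational(1, 2)) = Pow(Add(Add(Add(88, 3840), -11509), 23597), Rational(1, 2)) = Pow(Add(Add(3928, -11509), 23597), Rational(1, 2)) = Pow(Add(-7581, 23597), Rational(1, 2)) = Pow(16016, Rational(1, 2)) = Mul(4, Pow(1001, Rational(1, 2)))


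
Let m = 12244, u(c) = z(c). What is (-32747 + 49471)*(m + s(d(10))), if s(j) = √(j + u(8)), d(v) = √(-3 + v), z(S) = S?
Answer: 204768656 + 16724*√(8 + √7) ≈ 2.0482e+8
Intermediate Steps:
u(c) = c
s(j) = √(8 + j) (s(j) = √(j + 8) = √(8 + j))
(-32747 + 49471)*(m + s(d(10))) = (-32747 + 49471)*(12244 + √(8 + √(-3 + 10))) = 16724*(12244 + √(8 + √7)) = 204768656 + 16724*√(8 + √7)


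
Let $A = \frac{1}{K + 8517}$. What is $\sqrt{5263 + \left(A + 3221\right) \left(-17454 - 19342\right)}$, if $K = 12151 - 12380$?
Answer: $\frac{i \sqrt{127201307771370}}{1036} \approx 10886.0 i$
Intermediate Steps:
$K = -229$ ($K = 12151 - 12380 = -229$)
$A = \frac{1}{8288}$ ($A = \frac{1}{-229 + 8517} = \frac{1}{8288} \approx 0.00012066$)
$\sqrt{5263 + \left(A + 3221\right) \left(-17454 - 19342\right)} = \sqrt{5263 + \left(\frac{1}{8288} + 3221\right) \left(-17454 - 19342\right)} = \sqrt{5263 + \frac{26695649}{8288} \left(-36796\right)} = \sqrt{5263 - \frac{245573275151}{2072}} = \sqrt{- \frac{245562370215}{2072}} = \frac{i \sqrt{127201307771370}}{1036}$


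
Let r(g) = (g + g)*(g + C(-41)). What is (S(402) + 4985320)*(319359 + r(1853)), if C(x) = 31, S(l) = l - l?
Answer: 36400129523160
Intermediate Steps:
S(l) = 0
r(g) = 2*g*(31 + g) (r(g) = (g + g)*(g + 31) = (2*g)*(31 + g) = 2*g*(31 + g))
(S(402) + 4985320)*(319359 + r(1853)) = (0 + 4985320)*(319359 + 2*1853*(31 + 1853)) = 4985320*(319359 + 2*1853*1884) = 4985320*(319359 + 6982104) = 4985320*7301463 = 36400129523160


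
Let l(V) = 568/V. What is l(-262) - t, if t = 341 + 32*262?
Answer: -1143259/131 ≈ -8727.2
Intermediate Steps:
t = 8725 (t = 341 + 8384 = 8725)
l(-262) - t = 568/(-262) - 1*8725 = 568*(-1/262) - 8725 = -284/131 - 8725 = -1143259/131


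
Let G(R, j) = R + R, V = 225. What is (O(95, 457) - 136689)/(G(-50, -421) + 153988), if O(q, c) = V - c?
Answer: -136921/153888 ≈ -0.88974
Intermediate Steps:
O(q, c) = 225 - c
G(R, j) = 2*R
(O(95, 457) - 136689)/(G(-50, -421) + 153988) = ((225 - 1*457) - 136689)/(2*(-50) + 153988) = ((225 - 457) - 136689)/(-100 + 153988) = (-232 - 136689)/153888 = -136921*1/153888 = -136921/153888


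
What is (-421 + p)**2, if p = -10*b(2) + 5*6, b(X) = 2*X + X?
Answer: 203401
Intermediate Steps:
b(X) = 3*X
p = -30 (p = -30*2 + 5*6 = -10*6 + 30 = -60 + 30 = -30)
(-421 + p)**2 = (-421 - 30)**2 = (-451)**2 = 203401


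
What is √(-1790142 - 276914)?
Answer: 4*I*√129191 ≈ 1437.7*I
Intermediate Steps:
√(-1790142 - 276914) = √(-2067056) = 4*I*√129191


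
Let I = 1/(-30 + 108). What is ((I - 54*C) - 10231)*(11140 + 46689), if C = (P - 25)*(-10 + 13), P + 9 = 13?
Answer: -30803252969/78 ≈ -3.9491e+8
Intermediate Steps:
P = 4 (P = -9 + 13 = 4)
C = -63 (C = (4 - 25)*(-10 + 13) = -21*3 = -63)
I = 1/78 ≈ 0.012821
((I - 54*C) - 10231)*(11140 + 46689) = ((1/78 - 54*(-63)) - 10231)*(11140 + 46689) = ((1/78 + 3402) - 10231)*57829 = (265357/78 - 10231)*57829 = -532661/78*57829 = -30803252969/78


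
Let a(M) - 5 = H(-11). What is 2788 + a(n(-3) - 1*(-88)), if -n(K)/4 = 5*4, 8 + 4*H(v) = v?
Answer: 11153/4 ≈ 2788.3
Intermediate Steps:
H(v) = -2 + v/4
n(K) = -80 (n(K) = -20*4 = -4*20 = -80)
a(M) = ¼ (a(M) = 5 + (-2 + (¼)*(-11)) = 5 + (-2 - 11/4) = 5 - 19/4 = ¼)
2788 + a(n(-3) - 1*(-88)) = 2788 + ¼ = 11153/4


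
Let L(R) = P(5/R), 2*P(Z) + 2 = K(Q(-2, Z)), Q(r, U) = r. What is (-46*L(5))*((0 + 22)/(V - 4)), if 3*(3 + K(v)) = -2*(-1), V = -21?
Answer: -6578/75 ≈ -87.707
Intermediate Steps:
K(v) = -7/3 (K(v) = -3 + (-2*(-1))/3 = -3 + (1/3)*2 = -3 + 2/3 = -7/3)
P(Z) = -13/6 (P(Z) = -1 + (1/2)*(-7/3) = -1 - 7/6 = -13/6)
L(R) = -13/6
(-46*L(5))*((0 + 22)/(V - 4)) = (-46*(-13/6))*((0 + 22)/(-21 - 4)) = 299*(22/(-25))/3 = 299*(22*(-1/25))/3 = (299/3)*(-22/25) = -6578/75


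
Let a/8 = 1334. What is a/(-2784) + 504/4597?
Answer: -102707/27582 ≈ -3.7237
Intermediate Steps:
a = 10672 (a = 8*1334 = 10672)
a/(-2784) + 504/4597 = 10672/(-2784) + 504/4597 = 10672*(-1/2784) + 504*(1/4597) = -23/6 + 504/4597 = -102707/27582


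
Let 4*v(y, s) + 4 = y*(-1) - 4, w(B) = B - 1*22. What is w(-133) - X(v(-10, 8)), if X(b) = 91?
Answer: -246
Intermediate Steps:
w(B) = -22 + B (w(B) = B - 22 = -22 + B)
v(y, s) = -2 - y/4 (v(y, s) = -1 + (y*(-1) - 4)/4 = -1 + (-y - 4)/4 = -1 + (-4 - y)/4 = -1 + (-1 - y/4) = -2 - y/4)
w(-133) - X(v(-10, 8)) = (-22 - 133) - 1*91 = -155 - 91 = -246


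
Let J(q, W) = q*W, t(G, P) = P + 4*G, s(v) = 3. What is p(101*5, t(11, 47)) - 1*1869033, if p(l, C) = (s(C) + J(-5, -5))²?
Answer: -1868249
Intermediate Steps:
J(q, W) = W*q
p(l, C) = 784 (p(l, C) = (3 - 5*(-5))² = (3 + 25)² = 28² = 784)
p(101*5, t(11, 47)) - 1*1869033 = 784 - 1*1869033 = 784 - 1869033 = -1868249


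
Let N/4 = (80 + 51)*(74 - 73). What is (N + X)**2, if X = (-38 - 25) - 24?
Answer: 190969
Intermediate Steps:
N = 524 (N = 4*((80 + 51)*(74 - 73)) = 4*(131*1) = 4*131 = 524)
X = -87 (X = -63 - 24 = -87)
(N + X)**2 = (524 - 87)**2 = 437**2 = 190969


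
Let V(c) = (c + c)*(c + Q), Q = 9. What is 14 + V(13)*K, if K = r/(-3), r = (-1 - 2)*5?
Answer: 2874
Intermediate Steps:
r = -15 (r = -3*5 = -15)
K = 5 (K = -15/(-3) = -15*(-⅓) = 5)
V(c) = 2*c*(9 + c) (V(c) = (c + c)*(c + 9) = (2*c)*(9 + c) = 2*c*(9 + c))
14 + V(13)*K = 14 + (2*13*(9 + 13))*5 = 14 + (2*13*22)*5 = 14 + 572*5 = 14 + 2860 = 2874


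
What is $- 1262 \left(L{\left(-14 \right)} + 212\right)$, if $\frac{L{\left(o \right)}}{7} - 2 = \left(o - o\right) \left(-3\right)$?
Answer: $-285212$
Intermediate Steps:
$L{\left(o \right)} = 14$ ($L{\left(o \right)} = 14 + 7 \left(o - o\right) \left(-3\right) = 14 + 7 \cdot 0 \left(-3\right) = 14 + 7 \cdot 0 = 14 + 0 = 14$)
$- 1262 \left(L{\left(-14 \right)} + 212\right) = - 1262 \left(14 + 212\right) = \left(-1262\right) 226 = -285212$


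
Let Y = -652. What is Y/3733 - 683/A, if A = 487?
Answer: -2867163/1817971 ≈ -1.5771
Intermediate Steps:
Y/3733 - 683/A = -652/3733 - 683/487 = -2867163/1817971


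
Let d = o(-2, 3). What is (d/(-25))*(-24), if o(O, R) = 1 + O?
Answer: -24/25 ≈ -0.96000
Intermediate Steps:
d = -1 (d = 1 - 2 = -1)
(d/(-25))*(-24) = -1/(-25)*(-24) = -1*(-1/25)*(-24) = (1/25)*(-24) = -24/25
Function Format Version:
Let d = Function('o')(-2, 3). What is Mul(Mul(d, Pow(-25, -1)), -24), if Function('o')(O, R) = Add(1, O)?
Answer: Rational(-24, 25) ≈ -0.96000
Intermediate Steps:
d = -1 (d = Add(1, -2) = -1)
Mul(Mul(d, Pow(-25, -1)), -24) = Mul(Mul(-1, Pow(-25, -1)), -24) = Mul(Mul(-1, Rational(-1, 25)), -24) = Mul(Rational(1, 25), -24) = Rational(-24, 25)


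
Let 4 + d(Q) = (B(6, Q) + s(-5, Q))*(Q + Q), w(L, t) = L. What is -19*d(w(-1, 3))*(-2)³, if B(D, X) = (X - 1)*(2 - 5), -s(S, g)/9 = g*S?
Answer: 11248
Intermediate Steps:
s(S, g) = -9*S*g (s(S, g) = -9*g*S = -9*S*g)
B(D, X) = 3 - 3*X (B(D, X) = (-1 + X)*(-3) = 3 - 3*X)
d(Q) = -4 + 2*Q*(3 + 42*Q) (d(Q) = -4 + ((3 - 3*Q) - 9*(-5)*Q)*(Q + Q) = -4 + ((3 - 3*Q) + 45*Q)*(2*Q) = -4 + (3 + 42*Q)*(2*Q) = -4 + 2*Q*(3 + 42*Q))
-19*d(w(-1, 3))*(-2)³ = -19*(-4 + 6*(-1) + 84*(-1)²)*(-2)³ = -19*(-4 - 6 + 84*1)*(-8) = -19*(-4 - 6 + 84)*(-8) = -19*74*(-8) = -1406*(-8) = 11248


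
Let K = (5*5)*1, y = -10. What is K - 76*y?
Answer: 785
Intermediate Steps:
K = 25 (K = 25*1 = 25)
K - 76*y = 25 - 76*(-10) = 25 + 760 = 785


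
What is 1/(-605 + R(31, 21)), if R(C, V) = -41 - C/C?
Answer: -1/647 ≈ -0.0015456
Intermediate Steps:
R(C, V) = -42 (R(C, V) = -41 - 1*1 = -41 - 1 = -42)
1/(-605 + R(31, 21)) = 1/(-605 - 42) = 1/(-647) = -1/647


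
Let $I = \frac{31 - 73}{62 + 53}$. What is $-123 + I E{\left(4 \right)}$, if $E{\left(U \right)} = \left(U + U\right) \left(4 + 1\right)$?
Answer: $- \frac{3165}{23} \approx -137.61$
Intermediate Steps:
$I = - \frac{42}{115} \approx -0.36522$
$E{\left(U \right)} = 10 U$ ($E{\left(U \right)} = 2 U 5 = 10 U$)
$-123 + I E{\left(4 \right)} = -123 - \frac{42 \cdot 10 \cdot 4}{115} = -123 - \frac{336}{23} = - \frac{3165}{23}$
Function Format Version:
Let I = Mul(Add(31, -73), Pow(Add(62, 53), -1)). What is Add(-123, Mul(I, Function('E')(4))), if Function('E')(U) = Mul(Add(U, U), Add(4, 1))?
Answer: Rational(-3165, 23) ≈ -137.61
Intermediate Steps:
I = Rational(-42, 115) (I = Mul(-42, Pow(115, -1)) = Mul(-42, Rational(1, 115)) = Rational(-42, 115) ≈ -0.36522)
Function('E')(U) = Mul(10, U) (Function('E')(U) = Mul(Mul(2, U), 5) = Mul(10, U))
Add(-123, Mul(I, Function('E')(4))) = Add(-123, Mul(Rational(-42, 115), Mul(10, 4))) = Add(-123, Mul(Rational(-42, 115), 40)) = Add(-123, Rational(-336, 23)) = Rational(-3165, 23)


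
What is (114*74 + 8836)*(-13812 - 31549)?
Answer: -783475192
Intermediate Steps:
(114*74 + 8836)*(-13812 - 31549) = (8436 + 8836)*(-45361) = 17272*(-45361) = -783475192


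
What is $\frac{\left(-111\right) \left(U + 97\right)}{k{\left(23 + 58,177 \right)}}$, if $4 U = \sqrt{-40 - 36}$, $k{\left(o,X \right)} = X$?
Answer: $- \frac{3589}{59} - \frac{37 i \sqrt{19}}{118} \approx -60.831 - 1.3668 i$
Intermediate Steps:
$U = \frac{i \sqrt{19}}{2}$ ($U = \frac{\sqrt{-40 - 36}}{4} = \frac{\sqrt{-76}}{4} = \frac{2 i \sqrt{19}}{4} = \frac{i \sqrt{19}}{2} \approx 2.1795 i$)
$\frac{\left(-111\right) \left(U + 97\right)}{k{\left(23 + 58,177 \right)}} = \frac{\left(-111\right) \left(\frac{i \sqrt{19}}{2} + 97\right)}{177} = - 111 \left(97 + \frac{i \sqrt{19}}{2}\right) \frac{1}{177} = \left(-10767 - \frac{111 i \sqrt{19}}{2}\right) \frac{1}{177} = - \frac{3589}{59} - \frac{37 i \sqrt{19}}{118}$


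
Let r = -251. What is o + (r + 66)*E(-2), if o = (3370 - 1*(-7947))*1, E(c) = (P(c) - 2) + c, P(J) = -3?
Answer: 12612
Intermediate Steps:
E(c) = -5 + c (E(c) = (-3 - 2) + c = -5 + c)
o = 11317 (o = (3370 + 7947)*1 = 11317*1 = 11317)
o + (r + 66)*E(-2) = 11317 + (-251 + 66)*(-5 - 2) = 11317 - 185*(-7) = 11317 + 1295 = 12612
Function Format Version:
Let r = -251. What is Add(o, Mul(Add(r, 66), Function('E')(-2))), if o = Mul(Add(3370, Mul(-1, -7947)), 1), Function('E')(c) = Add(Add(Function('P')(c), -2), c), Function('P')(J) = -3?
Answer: 12612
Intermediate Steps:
Function('E')(c) = Add(-5, c) (Function('E')(c) = Add(Add(-3, -2), c) = Add(-5, c))
o = 11317 (o = Mul(Add(3370, 7947), 1) = Mul(11317, 1) = 11317)
Add(o, Mul(Add(r, 66), Function('E')(-2))) = Add(11317, Mul(Add(-251, 66), Add(-5, -2))) = Add(11317, Mul(-185, -7)) = Add(11317, 1295) = 12612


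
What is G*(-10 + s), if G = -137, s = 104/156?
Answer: 3836/3 ≈ 1278.7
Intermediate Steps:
s = ⅔ (s = 104*(1/156) = ⅔ ≈ 0.66667)
G*(-10 + s) = -137*(-10 + ⅔) = -137*(-28/3) = 3836/3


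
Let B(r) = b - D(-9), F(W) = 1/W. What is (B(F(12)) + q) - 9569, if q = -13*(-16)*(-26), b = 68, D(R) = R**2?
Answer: -14990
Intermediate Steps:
B(r) = -13 (B(r) = 68 - 1*(-9)**2 = 68 - 1*81 = 68 - 81 = -13)
q = -5408 (q = 208*(-26) = -5408)
(B(F(12)) + q) - 9569 = (-13 - 5408) - 9569 = -5421 - 9569 = -14990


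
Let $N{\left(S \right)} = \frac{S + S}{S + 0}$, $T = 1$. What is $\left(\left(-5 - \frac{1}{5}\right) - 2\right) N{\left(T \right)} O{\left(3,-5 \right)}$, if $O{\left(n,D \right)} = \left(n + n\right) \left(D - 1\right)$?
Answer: $\frac{2592}{5} \approx 518.4$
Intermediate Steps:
$O{\left(n,D \right)} = 2 n \left(-1 + D\right)$
$N{\left(S \right)} = 2$ ($N{\left(S \right)} = \frac{2 S}{S} = 2$)
$\left(\left(-5 - \frac{1}{5}\right) - 2\right) N{\left(T \right)} O{\left(3,-5 \right)} = \left(\left(-5 - \frac{1}{5}\right) - 2\right) 2 \cdot 2 \cdot 3 \left(-1 - 5\right) = \left(\left(-5 - \frac{1}{5}\right) - 2\right) 2 \cdot 2 \cdot 3 \left(-6\right) = \left(\left(-5 - \frac{1}{5}\right) - 2\right) 2 \left(-36\right) = \left(- \frac{26}{5} - 2\right) 2 \left(-36\right) = \left(- \frac{36}{5}\right) 2 \left(-36\right) = \left(- \frac{72}{5}\right) \left(-36\right) = \frac{2592}{5}$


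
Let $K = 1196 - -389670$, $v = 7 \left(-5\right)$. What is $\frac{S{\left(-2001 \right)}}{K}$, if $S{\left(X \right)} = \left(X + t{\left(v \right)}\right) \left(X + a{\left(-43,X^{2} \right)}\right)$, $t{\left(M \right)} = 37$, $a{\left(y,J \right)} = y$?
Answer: $\frac{286744}{27919} \approx 10.271$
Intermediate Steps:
$v = -35$
$K = 390866$ ($K = 1196 + 389670 = 390866$)
$S{\left(X \right)} = \left(-43 + X\right) \left(37 + X\right)$ ($S{\left(X \right)} = \left(X + 37\right) \left(X - 43\right) = \left(37 + X\right) \left(-43 + X\right) = \left(-43 + X\right) \left(37 + X\right)$)
$\frac{S{\left(-2001 \right)}}{K} = \frac{-1591 + \left(-2001\right)^{2} - -12006}{390866} = \left(-1591 + 4004001 + 12006\right) \frac{1}{390866} = 4014416 \cdot \frac{1}{390866} = \frac{286744}{27919}$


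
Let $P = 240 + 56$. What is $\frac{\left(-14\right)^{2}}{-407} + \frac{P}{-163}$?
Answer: $- \frac{152420}{66341} \approx -2.2975$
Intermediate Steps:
$P = 296$
$\frac{\left(-14\right)^{2}}{-407} + \frac{P}{-163} = \frac{\left(-14\right)^{2}}{-407} + \frac{296}{-163} = 196 \left(- \frac{1}{407}\right) + 296 \left(- \frac{1}{163}\right) = - \frac{196}{407} - \frac{296}{163} = - \frac{152420}{66341}$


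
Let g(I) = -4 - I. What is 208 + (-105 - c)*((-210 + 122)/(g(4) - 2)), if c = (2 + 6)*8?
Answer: -6396/5 ≈ -1279.2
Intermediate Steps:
c = 64 (c = 8*8 = 64)
208 + (-105 - c)*((-210 + 122)/(g(4) - 2)) = 208 + (-105 - 1*64)*((-210 + 122)/((-4 - 1*4) - 2)) = 208 + (-105 - 64)*(-88/((-4 - 4) - 2)) = 208 - (-14872)/(-8 - 2) = 208 - (-14872)/(-10) = 208 - (-14872)*(-1)/10 = 208 - 169*44/5 = 208 - 7436/5 = -6396/5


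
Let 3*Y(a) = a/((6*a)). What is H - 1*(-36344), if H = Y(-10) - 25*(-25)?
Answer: 665443/18 ≈ 36969.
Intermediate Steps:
Y(a) = 1/18 (Y(a) = (a/((6*a)))/3 = (a*(1/(6*a)))/3 = (1/3)*(1/6) = 1/18)
H = 11251/18 (H = 1/18 - 25*(-25) = 1/18 + 625 = 11251/18 ≈ 625.06)
H - 1*(-36344) = 11251/18 - 1*(-36344) = 11251/18 + 36344 = 665443/18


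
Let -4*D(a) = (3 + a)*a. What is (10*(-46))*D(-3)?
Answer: 0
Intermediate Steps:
D(a) = -a*(3 + a)/4 (D(a) = -(3 + a)*a/4 = -a*(3 + a)/4)
(10*(-46))*D(-3) = (10*(-46))*(-1/4*(-3)*(3 - 3)) = -(-115)*(-3)*0 = -460*0 = 0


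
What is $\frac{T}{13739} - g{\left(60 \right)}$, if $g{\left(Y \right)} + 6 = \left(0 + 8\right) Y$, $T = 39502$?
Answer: $- \frac{6472784}{13739} \approx -471.13$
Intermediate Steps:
$g{\left(Y \right)} = -6 + 8 Y$ ($g{\left(Y \right)} = -6 + \left(0 + 8\right) Y = -6 + 8 Y$)
$\frac{T}{13739} - g{\left(60 \right)} = \frac{39502}{13739} - \left(-6 + 8 \cdot 60\right) = 39502 \cdot \frac{1}{13739} - \left(-6 + 480\right) = \frac{39502}{13739} - 474 = - \frac{6472784}{13739}$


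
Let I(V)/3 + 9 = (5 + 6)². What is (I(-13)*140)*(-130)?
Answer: -6115200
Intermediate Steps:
I(V) = 336 (I(V) = -27 + 3*(5 + 6)² = -27 + 3*11² = -27 + 3*121 = -27 + 363 = 336)
(I(-13)*140)*(-130) = (336*140)*(-130) = 47040*(-130) = -6115200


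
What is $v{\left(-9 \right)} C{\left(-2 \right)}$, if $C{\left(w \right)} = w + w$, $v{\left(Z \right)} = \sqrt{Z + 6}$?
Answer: $- 4 i \sqrt{3} \approx - 6.9282 i$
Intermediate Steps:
$v{\left(Z \right)} = \sqrt{6 + Z}$
$C{\left(w \right)} = 2 w$
$v{\left(-9 \right)} C{\left(-2 \right)} = \sqrt{6 - 9} \cdot 2 \left(-2\right) = \sqrt{-3} \left(-4\right) = i \sqrt{3} \left(-4\right) = - 4 i \sqrt{3}$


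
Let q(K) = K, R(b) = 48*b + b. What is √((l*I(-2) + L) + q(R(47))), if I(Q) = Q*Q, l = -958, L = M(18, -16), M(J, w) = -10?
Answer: 9*I*√19 ≈ 39.23*I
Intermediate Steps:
L = -10
R(b) = 49*b
I(Q) = Q²
√((l*I(-2) + L) + q(R(47))) = √((-958*(-2)² - 10) + 49*47) = √((-958*4 - 10) + 2303) = √((-3832 - 10) + 2303) = √(-3842 + 2303) = √(-1539) = 9*I*√19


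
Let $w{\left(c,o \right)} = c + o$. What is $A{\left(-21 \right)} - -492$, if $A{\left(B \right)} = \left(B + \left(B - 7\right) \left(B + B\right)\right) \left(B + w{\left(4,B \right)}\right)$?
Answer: $-43398$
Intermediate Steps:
$A{\left(B \right)} = \left(4 + 2 B\right) \left(B + 2 B \left(-7 + B\right)\right)$ ($A{\left(B \right)} = \left(B + \left(B - 7\right) \left(B + B\right)\right) \left(B + \left(4 + B\right)\right) = \left(B + \left(-7 + B\right) 2 B\right) \left(4 + 2 B\right) = \left(B + 2 B \left(-7 + B\right)\right) \left(4 + 2 B\right) = \left(4 + 2 B\right) \left(B + 2 B \left(-7 + B\right)\right)$)
$A{\left(-21 \right)} - -492 = 2 \left(-21\right) \left(-26 - -189 + 2 \left(-21\right)^{2}\right) - -492 = 2 \left(-21\right) \left(-26 + 189 + 2 \cdot 441\right) + 492 = 2 \left(-21\right) \left(-26 + 189 + 882\right) + 492 = 2 \left(-21\right) 1045 + 492 = -43890 + 492 = -43398$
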